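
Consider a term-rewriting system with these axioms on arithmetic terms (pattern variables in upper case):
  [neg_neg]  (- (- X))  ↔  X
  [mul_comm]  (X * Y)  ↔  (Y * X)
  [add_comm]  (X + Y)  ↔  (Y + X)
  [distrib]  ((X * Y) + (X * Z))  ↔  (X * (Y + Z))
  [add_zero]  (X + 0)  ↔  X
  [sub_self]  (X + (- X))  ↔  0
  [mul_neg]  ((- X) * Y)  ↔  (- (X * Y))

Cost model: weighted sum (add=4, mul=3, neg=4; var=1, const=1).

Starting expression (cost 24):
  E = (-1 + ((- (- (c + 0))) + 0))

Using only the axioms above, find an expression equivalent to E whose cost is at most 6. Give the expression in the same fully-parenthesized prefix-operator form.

(-1 + c)   [cost 6]

(1) (- (- (c + 0)))  =[neg_neg →]=  (c + 0)    ⊢ (-1 + ((c + 0) + 0))
(2) ((c + 0) + 0)  =[add_zero →]=  (c + 0)    ⊢ (-1 + (c + 0))
(3) (c + 0)  =[add_zero →]=  c    ⊢ cost 6, within 6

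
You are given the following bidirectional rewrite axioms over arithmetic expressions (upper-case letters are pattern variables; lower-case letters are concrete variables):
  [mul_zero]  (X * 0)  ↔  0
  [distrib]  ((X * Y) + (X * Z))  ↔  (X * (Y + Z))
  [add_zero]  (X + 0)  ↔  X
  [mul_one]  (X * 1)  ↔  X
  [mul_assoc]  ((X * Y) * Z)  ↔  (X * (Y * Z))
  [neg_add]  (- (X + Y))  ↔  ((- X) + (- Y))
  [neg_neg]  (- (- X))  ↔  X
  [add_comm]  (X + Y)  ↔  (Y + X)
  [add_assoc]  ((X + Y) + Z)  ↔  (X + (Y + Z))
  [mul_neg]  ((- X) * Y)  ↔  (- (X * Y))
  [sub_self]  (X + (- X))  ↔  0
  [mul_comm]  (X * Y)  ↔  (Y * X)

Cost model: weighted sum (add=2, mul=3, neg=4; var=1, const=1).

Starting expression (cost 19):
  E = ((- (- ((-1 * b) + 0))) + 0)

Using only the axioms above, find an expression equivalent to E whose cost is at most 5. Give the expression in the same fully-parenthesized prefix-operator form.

(-1 * b)   [cost 5]

1. [neg_neg →] (- (- ((-1 * b) + 0)))  →  ((-1 * b) + 0);  E = (((-1 * b) + 0) + 0)
2. [add_zero →] (((-1 * b) + 0) + 0)  →  ((-1 * b) + 0)
3. [add_zero →] ((-1 * b) + 0)  →  (-1 * b);  cost 5 ≤ 5, done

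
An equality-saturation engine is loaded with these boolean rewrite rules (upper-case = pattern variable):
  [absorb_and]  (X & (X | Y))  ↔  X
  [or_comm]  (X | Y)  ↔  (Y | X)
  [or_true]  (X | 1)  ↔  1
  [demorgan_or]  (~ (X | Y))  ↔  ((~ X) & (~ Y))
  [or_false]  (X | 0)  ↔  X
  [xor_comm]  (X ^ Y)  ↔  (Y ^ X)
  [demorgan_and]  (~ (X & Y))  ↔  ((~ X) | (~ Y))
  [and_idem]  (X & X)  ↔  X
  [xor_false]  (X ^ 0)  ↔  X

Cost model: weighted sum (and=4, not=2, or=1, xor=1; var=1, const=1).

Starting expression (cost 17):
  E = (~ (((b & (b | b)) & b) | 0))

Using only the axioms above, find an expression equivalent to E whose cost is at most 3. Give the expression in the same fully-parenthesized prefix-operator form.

(1) (b & (b | b))  =[absorb_and →]=  b    ⊢ (~ ((b & b) | 0))
(2) (b & b)  =[and_idem →]=  b    ⊢ (~ (b | 0))
(3) (b | 0)  =[or_false →]=  b    ⊢ cost 3, within 3

(~ b)   [cost 3]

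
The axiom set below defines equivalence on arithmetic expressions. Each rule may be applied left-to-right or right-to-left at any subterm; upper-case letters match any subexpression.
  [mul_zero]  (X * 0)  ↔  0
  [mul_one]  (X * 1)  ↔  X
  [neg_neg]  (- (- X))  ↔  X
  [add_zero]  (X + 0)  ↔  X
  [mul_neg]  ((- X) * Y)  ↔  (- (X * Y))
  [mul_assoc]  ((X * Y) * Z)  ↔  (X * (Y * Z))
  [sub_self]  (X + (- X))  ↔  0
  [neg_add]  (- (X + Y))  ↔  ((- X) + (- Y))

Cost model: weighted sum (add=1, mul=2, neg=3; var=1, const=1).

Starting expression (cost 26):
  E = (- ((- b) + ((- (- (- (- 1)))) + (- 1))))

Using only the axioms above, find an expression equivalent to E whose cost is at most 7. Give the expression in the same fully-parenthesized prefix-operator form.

(- (- b))   [cost 7]

(1) (- (- (- (- 1))))  =[neg_neg →]=  (- (- 1))    ⊢ (- ((- b) + ((- (- 1)) + (- 1))))
(2) (- (- 1))  =[neg_neg →]=  1    ⊢ (- ((- b) + (1 + (- 1))))
(3) (1 + (- 1))  =[sub_self →]=  0    ⊢ (- ((- b) + 0))
(4) ((- b) + 0)  =[add_zero →]=  (- b)    ⊢ cost 7, within 7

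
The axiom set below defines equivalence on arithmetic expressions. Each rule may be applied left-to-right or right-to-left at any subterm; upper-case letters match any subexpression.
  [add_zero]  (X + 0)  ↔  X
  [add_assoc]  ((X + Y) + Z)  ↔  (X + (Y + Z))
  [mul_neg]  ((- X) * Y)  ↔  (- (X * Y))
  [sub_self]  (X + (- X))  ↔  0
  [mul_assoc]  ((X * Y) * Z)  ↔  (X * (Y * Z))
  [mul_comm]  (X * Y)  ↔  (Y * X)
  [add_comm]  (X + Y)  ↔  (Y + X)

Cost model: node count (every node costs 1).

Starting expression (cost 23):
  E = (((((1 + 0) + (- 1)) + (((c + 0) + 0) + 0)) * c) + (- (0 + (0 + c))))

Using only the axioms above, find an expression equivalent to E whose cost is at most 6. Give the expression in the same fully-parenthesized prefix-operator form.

1. [add_zero →] (((c + 0) + 0) + 0)  →  ((c + 0) + 0);  E = (((((1 + 0) + (- 1)) + ((c + 0) + 0)) * c) + (- (0 + (0 + c))))
2. [add_zero →] (1 + 0)  →  1;  E = ((((1 + (- 1)) + ((c + 0) + 0)) * c) + (- (0 + (0 + c))))
3. [add_comm →] (0 + c)  →  (c + 0);  E = ((((1 + (- 1)) + ((c + 0) + 0)) * c) + (- (0 + (c + 0))))
4. [add_comm →] (0 + (c + 0))  →  ((c + 0) + 0);  E = ((((1 + (- 1)) + ((c + 0) + 0)) * c) + (- ((c + 0) + 0)))
5. [sub_self →] (1 + (- 1))  →  0;  E = (((0 + ((c + 0) + 0)) * c) + (- ((c + 0) + 0)))
6. [add_comm →] (0 + ((c + 0) + 0))  →  (((c + 0) + 0) + 0);  E = (((((c + 0) + 0) + 0) * c) + (- ((c + 0) + 0)))
7. [add_zero →] (c + 0)  →  c;  E = (((((c + 0) + 0) + 0) * c) + (- (c + 0)))
8. [add_zero →] (((c + 0) + 0) + 0)  →  ((c + 0) + 0);  E = ((((c + 0) + 0) * c) + (- (c + 0)))
9. [add_zero →] (c + 0)  →  c;  E = (((c + 0) * c) + (- (c + 0)))
10. [add_zero →] (c + 0)  →  c;  E = (((c + 0) * c) + (- c))
11. [add_zero →] (c + 0)  →  c;  cost 6 ≤ 6, done

((c * c) + (- c))   [cost 6]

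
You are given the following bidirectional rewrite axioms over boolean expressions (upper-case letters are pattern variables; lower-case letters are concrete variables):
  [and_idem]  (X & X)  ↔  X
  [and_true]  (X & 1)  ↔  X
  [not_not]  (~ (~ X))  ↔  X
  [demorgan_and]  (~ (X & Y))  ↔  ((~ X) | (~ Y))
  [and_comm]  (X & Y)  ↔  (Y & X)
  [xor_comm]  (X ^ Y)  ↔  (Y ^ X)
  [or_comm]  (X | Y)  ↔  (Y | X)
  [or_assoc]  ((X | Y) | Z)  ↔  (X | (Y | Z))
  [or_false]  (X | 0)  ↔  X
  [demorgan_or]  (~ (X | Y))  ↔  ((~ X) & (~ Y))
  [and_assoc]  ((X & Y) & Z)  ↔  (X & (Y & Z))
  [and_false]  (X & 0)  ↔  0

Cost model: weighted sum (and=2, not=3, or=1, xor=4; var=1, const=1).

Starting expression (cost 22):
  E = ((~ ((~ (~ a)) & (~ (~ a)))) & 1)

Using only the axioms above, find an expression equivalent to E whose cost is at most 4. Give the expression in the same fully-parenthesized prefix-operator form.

(~ a)   [cost 4]

(1) ((~ ((~ (~ a)) & (~ (~ a)))) & 1)  =[and_true →]=  (~ ((~ (~ a)) & (~ (~ a))))
(2) ((~ (~ a)) & (~ (~ a)))  =[and_idem →]=  (~ (~ a))    ⊢ (~ (~ (~ a)))
(3) (~ (~ (~ a)))  =[not_not →]=  (~ a)    ⊢ cost 4, within 4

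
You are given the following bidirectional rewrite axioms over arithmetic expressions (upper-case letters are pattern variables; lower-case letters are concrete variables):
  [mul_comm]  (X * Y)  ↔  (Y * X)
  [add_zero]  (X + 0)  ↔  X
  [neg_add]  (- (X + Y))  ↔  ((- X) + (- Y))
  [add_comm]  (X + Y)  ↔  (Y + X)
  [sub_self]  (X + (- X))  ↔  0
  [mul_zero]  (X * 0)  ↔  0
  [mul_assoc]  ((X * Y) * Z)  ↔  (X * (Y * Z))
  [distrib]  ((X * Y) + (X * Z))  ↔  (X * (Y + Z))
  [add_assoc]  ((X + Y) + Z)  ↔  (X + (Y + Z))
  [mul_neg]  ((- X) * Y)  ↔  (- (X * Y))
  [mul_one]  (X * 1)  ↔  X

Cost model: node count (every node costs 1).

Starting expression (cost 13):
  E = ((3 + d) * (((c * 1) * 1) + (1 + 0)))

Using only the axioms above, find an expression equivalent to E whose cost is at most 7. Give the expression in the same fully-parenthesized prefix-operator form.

1. [mul_one →] ((c * 1) * 1)  →  (c * 1);  E = ((3 + d) * ((c * 1) + (1 + 0)))
2. [add_comm →] (3 + d)  →  (d + 3);  E = ((d + 3) * ((c * 1) + (1 + 0)))
3. [add_zero →] (1 + 0)  →  1;  E = ((d + 3) * ((c * 1) + 1))
4. [mul_one →] (c * 1)  →  c;  cost 7 ≤ 7, done

((d + 3) * (c + 1))   [cost 7]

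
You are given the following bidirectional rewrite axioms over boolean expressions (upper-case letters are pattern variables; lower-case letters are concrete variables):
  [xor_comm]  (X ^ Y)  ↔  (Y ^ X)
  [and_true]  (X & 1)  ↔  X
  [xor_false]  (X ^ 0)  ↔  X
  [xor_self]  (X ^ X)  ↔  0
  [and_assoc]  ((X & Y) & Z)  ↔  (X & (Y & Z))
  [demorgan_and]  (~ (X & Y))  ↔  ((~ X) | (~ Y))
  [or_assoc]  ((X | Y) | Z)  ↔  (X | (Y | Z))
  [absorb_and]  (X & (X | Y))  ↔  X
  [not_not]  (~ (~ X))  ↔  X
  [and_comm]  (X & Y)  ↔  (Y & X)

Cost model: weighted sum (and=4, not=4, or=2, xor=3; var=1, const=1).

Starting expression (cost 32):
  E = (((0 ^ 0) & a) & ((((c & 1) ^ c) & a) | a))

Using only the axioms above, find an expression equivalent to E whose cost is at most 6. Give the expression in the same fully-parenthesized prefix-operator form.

(0 & a)   [cost 6]

1. [and_true →] (c & 1)  →  c;  E = (((0 ^ 0) & a) & (((c ^ c) & a) | a))
2. [xor_false →] (0 ^ 0)  →  0;  E = ((0 & a) & (((c ^ c) & a) | a))
3. [xor_self →] (c ^ c)  →  0;  E = ((0 & a) & ((0 & a) | a))
4. [absorb_and →] ((0 & a) & ((0 & a) | a))  →  (0 & a);  cost 6 ≤ 6, done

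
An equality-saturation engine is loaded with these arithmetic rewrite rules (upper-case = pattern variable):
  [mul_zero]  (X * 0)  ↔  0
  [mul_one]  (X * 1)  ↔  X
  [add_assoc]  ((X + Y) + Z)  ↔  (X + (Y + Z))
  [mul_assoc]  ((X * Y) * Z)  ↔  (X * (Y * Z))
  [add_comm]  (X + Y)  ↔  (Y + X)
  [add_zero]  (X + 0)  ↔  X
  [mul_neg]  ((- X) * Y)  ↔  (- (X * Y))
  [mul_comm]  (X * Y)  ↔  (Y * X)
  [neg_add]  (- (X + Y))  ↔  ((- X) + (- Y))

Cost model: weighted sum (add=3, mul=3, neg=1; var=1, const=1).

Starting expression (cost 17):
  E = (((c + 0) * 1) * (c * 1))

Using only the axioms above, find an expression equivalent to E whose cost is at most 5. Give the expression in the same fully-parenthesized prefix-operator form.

1. [mul_one →] (c * 1)  →  c;  E = (((c + 0) * 1) * c)
2. [add_zero →] (c + 0)  →  c;  E = ((c * 1) * c)
3. [mul_one →] (c * 1)  →  c;  cost 5 ≤ 5, done

(c * c)   [cost 5]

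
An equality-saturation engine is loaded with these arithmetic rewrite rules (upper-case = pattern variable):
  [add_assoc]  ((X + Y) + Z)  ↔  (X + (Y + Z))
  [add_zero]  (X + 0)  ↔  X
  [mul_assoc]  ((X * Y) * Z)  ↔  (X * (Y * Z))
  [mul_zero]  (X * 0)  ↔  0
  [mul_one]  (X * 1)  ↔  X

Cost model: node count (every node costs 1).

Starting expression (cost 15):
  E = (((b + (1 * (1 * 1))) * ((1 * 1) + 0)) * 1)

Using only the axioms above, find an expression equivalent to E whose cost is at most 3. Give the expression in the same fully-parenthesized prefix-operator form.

1. [mul_one →] (1 * 1)  →  1;  E = (((b + (1 * 1)) * ((1 * 1) + 0)) * 1)
2. [mul_assoc →] (((b + (1 * 1)) * ((1 * 1) + 0)) * 1)  →  ((b + (1 * 1)) * (((1 * 1) + 0) * 1))
3. [mul_one →] (1 * 1)  →  1;  E = ((b + (1 * 1)) * ((1 + 0) * 1))
4. [add_zero →] (1 + 0)  →  1;  E = ((b + (1 * 1)) * (1 * 1))
5. [mul_one →] (1 * 1)  →  1;  E = ((b + (1 * 1)) * 1)
6. [mul_one →] (1 * 1)  →  1;  E = ((b + 1) * 1)
7. [mul_one →] ((b + 1) * 1)  →  (b + 1);  cost 3 ≤ 3, done

(b + 1)   [cost 3]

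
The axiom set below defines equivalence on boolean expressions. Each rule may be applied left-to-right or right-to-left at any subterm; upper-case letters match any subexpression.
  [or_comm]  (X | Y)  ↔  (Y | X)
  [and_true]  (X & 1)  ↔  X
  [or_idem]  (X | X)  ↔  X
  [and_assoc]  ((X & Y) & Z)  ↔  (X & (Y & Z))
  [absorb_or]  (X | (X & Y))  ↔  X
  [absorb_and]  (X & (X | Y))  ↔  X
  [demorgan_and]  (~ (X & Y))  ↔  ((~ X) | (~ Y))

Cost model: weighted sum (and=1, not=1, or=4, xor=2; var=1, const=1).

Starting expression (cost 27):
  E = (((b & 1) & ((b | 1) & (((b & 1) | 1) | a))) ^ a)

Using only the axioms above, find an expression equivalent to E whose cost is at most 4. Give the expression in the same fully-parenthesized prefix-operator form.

(1) (b & 1)  =[and_true →]=  b    ⊢ (((b & 1) & ((b | 1) & ((b | 1) | a))) ^ a)
(2) ((b | 1) & ((b | 1) | a))  =[absorb_and →]=  (b | 1)    ⊢ (((b & 1) & (b | 1)) ^ a)
(3) (b & 1)  =[and_true →]=  b    ⊢ ((b & (b | 1)) ^ a)
(4) (b & (b | 1))  =[absorb_and →]=  b    ⊢ cost 4, within 4

(b ^ a)   [cost 4]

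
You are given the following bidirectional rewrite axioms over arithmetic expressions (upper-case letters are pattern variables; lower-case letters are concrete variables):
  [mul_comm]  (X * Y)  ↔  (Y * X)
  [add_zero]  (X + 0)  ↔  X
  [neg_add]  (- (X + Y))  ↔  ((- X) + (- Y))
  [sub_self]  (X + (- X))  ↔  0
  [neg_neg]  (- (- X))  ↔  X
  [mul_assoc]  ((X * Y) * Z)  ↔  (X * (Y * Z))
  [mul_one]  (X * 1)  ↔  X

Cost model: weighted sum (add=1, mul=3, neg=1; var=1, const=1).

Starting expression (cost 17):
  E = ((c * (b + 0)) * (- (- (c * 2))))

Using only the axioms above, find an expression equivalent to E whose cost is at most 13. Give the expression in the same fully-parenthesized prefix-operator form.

(1) (- (- (c * 2)))  =[neg_neg →]=  (c * 2)    ⊢ ((c * (b + 0)) * (c * 2))
(2) (c * 2)  =[mul_comm →]=  (2 * c)    ⊢ ((c * (b + 0)) * (2 * c))
(3) (b + 0)  =[add_zero →]=  b    ⊢ cost 13, within 13

((c * b) * (2 * c))   [cost 13]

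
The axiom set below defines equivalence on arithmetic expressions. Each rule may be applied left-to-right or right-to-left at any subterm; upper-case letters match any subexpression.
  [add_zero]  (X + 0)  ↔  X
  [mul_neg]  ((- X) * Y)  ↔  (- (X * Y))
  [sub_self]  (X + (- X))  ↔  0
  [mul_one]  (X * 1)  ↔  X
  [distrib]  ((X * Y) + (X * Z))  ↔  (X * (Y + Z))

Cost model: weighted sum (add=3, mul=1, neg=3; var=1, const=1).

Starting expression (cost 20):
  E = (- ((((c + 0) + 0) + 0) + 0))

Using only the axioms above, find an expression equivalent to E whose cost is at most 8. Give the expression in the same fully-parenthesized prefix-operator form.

1. [add_zero →] ((c + 0) + 0)  →  (c + 0);  E = (- (((c + 0) + 0) + 0))
2. [add_zero →] (c + 0)  →  c;  E = (- ((c + 0) + 0))
3. [add_zero →] (c + 0)  →  c;  cost 8 ≤ 8, done

(- (c + 0))   [cost 8]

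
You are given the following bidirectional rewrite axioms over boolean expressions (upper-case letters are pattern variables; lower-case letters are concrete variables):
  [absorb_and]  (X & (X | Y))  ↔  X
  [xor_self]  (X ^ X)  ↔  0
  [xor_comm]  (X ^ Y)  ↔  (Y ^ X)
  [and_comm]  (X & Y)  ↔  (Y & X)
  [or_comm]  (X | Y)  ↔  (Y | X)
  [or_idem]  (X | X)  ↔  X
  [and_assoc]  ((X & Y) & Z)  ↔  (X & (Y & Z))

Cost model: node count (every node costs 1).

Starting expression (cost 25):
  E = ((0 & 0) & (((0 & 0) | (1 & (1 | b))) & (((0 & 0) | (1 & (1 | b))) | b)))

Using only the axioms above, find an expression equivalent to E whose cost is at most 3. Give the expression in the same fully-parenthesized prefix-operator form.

(0 & 0)   [cost 3]

1. [absorb_and →] (((0 & 0) | (1 & (1 | b))) & (((0 & 0) | (1 & (1 | b))) | b))  →  ((0 & 0) | (1 & (1 | b)));  E = ((0 & 0) & ((0 & 0) | (1 & (1 | b))))
2. [absorb_and →] (1 & (1 | b))  →  1;  E = ((0 & 0) & ((0 & 0) | 1))
3. [absorb_and →] ((0 & 0) & ((0 & 0) | 1))  →  (0 & 0);  cost 3 ≤ 3, done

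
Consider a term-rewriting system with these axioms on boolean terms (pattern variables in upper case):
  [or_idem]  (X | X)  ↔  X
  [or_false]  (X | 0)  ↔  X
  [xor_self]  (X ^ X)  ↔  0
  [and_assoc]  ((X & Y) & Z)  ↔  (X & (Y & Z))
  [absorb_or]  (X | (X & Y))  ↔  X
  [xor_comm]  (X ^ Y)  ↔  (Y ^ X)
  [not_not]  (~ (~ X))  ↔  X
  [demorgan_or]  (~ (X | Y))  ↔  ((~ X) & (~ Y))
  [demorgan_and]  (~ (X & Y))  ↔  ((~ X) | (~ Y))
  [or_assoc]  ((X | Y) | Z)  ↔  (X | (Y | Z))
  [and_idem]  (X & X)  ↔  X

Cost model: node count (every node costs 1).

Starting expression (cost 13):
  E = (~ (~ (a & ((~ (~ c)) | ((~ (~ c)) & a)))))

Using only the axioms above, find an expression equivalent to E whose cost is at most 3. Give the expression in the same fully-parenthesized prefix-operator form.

(a & c)   [cost 3]

step 1: absorb_or (→) rewrites ((~ (~ c)) | ((~ (~ c)) & a)) into (~ (~ c)), now (~ (~ (a & (~ (~ c)))))
step 2: not_not (→) rewrites (~ (~ (a & (~ (~ c))))) into (a & (~ (~ c)))
step 3: not_not (→) rewrites (~ (~ c)) into c, reaching cost 3 (bound 3)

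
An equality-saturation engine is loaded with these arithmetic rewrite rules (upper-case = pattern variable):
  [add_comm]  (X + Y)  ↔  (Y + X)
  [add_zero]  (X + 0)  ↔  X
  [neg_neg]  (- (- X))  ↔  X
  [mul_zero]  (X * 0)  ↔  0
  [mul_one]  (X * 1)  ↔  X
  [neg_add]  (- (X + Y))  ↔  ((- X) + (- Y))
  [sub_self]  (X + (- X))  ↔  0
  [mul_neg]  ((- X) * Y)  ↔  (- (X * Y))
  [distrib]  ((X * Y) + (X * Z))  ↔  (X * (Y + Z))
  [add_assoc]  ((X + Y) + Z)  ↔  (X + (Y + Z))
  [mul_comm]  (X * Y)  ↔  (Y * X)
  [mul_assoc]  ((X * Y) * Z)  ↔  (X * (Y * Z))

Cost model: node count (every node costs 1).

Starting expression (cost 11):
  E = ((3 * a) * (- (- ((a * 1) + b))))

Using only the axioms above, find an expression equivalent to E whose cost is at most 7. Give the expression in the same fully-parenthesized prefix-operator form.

step 1: neg_neg (→) rewrites (- (- ((a * 1) + b))) into ((a * 1) + b), now ((3 * a) * ((a * 1) + b))
step 2: mul_one (→) rewrites (a * 1) into a, reaching cost 7 (bound 7)

((3 * a) * (a + b))   [cost 7]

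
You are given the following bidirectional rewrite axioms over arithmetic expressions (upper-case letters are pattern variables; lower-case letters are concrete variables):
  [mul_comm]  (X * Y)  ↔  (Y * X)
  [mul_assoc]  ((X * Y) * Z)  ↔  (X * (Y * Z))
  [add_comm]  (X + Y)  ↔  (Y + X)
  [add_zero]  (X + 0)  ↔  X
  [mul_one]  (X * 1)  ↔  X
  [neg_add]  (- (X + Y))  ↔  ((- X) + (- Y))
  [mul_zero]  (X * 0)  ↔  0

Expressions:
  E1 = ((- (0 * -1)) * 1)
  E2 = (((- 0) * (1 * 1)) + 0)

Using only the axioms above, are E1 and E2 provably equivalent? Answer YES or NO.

YES

step 1: mul_one (→) rewrites ((- (0 * -1)) * 1) into (- (0 * -1))
step 2: mul_comm (→) rewrites (0 * -1) into (-1 * 0), now (- (-1 * 0))
step 3: mul_zero (→) rewrites (-1 * 0) into 0, now (- 0)
step 4: add_zero (←) rewrites (- 0) into ((- 0) + 0)
step 5: mul_one (←) rewrites (- 0) into ((- 0) * 1), now (((- 0) * 1) + 0)
step 6: mul_one (←) rewrites 1 into (1 * 1), which is E2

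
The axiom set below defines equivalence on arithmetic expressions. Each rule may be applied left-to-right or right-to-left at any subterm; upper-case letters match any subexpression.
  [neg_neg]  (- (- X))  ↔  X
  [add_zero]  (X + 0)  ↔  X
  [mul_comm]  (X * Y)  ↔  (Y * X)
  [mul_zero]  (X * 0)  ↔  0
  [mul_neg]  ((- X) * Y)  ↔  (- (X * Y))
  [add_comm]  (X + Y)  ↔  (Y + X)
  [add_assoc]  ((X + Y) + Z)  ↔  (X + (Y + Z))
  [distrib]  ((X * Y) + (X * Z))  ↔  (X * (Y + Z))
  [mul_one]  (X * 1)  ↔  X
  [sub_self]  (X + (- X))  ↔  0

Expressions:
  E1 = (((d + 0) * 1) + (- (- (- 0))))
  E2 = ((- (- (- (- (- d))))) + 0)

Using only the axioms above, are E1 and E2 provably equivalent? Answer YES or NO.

NO

All listed rules preserve value, hence provable equivalence implies equal values everywhere; look for a separating assignment.
d=1 gives E1 ↦ 1, E2 ↦ -1; values differ ⇒ not provably equivalent.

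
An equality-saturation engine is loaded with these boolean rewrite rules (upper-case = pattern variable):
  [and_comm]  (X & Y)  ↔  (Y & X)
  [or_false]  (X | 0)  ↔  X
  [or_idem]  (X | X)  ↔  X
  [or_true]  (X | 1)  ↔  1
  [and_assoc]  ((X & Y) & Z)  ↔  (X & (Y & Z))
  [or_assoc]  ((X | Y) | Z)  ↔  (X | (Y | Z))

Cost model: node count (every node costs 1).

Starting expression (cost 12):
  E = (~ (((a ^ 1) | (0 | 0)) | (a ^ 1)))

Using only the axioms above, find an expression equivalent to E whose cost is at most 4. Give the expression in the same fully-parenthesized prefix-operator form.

(~ (a ^ 1))   [cost 4]

(1) (0 | 0)  =[or_false →]=  0    ⊢ (~ (((a ^ 1) | 0) | (a ^ 1)))
(2) ((a ^ 1) | 0)  =[or_false →]=  (a ^ 1)    ⊢ (~ ((a ^ 1) | (a ^ 1)))
(3) ((a ^ 1) | (a ^ 1))  =[or_idem →]=  (a ^ 1)    ⊢ cost 4, within 4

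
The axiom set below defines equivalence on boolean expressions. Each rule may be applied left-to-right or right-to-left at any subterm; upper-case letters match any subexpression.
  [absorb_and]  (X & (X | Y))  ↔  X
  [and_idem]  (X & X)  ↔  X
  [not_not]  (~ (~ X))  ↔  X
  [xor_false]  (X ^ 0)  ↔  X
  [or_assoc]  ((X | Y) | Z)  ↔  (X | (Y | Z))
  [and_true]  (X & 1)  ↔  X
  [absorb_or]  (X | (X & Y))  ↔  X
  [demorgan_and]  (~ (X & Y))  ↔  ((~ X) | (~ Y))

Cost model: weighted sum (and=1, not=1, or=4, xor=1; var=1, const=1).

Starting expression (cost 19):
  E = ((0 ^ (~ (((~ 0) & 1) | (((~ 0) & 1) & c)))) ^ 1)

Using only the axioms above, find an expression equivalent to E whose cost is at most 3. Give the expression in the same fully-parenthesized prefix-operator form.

1. [absorb_or →] (((~ 0) & 1) | (((~ 0) & 1) & c))  →  ((~ 0) & 1);  E = ((0 ^ (~ ((~ 0) & 1))) ^ 1)
2. [and_true →] ((~ 0) & 1)  →  (~ 0);  E = ((0 ^ (~ (~ 0))) ^ 1)
3. [not_not →] (~ (~ 0))  →  0;  E = ((0 ^ 0) ^ 1)
4. [xor_false →] (0 ^ 0)  →  0;  cost 3 ≤ 3, done

(0 ^ 1)   [cost 3]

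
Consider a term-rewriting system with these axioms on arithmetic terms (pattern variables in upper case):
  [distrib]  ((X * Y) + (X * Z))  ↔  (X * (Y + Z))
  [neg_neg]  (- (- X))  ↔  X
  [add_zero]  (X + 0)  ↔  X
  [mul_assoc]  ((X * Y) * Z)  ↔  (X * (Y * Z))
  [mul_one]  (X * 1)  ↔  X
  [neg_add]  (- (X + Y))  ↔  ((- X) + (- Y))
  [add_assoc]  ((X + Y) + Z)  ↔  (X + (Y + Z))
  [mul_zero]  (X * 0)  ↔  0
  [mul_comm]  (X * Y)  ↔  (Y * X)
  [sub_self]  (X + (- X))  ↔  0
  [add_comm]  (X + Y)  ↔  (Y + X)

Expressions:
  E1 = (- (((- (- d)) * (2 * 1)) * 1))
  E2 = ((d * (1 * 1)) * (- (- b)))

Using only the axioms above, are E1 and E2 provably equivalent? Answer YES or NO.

Every axiom is a valid identity, so a rewrite proof would force E1 and E2 to agree under every assignment.
At b=0, d=1: E1 = -2 but E2 = 0; they differ, so no derivation exists.

NO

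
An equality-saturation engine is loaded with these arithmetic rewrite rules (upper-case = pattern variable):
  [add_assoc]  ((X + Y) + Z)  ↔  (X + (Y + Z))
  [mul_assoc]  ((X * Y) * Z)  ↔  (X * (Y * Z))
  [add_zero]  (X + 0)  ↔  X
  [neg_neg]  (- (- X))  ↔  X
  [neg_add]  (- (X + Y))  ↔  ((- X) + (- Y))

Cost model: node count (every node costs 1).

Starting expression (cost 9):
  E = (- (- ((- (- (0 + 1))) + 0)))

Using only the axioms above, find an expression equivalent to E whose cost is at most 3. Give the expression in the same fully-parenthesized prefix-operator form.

(0 + 1)   [cost 3]

(1) ((- (- (0 + 1))) + 0)  =[add_zero →]=  (- (- (0 + 1)))    ⊢ (- (- (- (- (0 + 1)))))
(2) (- (- (- (- (0 + 1)))))  =[neg_neg →]=  (- (- (0 + 1)))
(3) (- (- (0 + 1)))  =[neg_neg →]=  (0 + 1)    ⊢ cost 3, within 3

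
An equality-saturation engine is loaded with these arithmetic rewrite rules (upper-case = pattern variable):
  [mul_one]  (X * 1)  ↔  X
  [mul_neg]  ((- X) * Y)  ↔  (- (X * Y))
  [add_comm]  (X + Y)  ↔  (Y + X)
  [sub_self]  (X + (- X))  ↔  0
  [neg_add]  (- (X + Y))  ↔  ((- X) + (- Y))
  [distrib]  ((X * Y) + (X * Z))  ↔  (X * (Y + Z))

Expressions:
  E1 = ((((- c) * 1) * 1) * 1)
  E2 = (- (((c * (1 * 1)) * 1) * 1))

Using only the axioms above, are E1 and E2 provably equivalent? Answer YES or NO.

YES

step 1: mul_one (→) rewrites ((- c) * 1) into (- c), now (((- c) * 1) * 1)
step 2: mul_one (→) rewrites (((- c) * 1) * 1) into ((- c) * 1)
step 3: mul_one (→) rewrites ((- c) * 1) into (- c)
step 4: mul_one (←) rewrites c into (c * 1), now (- (c * 1))
step 5: mul_one (←) rewrites c into (c * 1), now (- ((c * 1) * 1))
step 6: mul_one (←) rewrites 1 into (1 * 1), now (- ((c * (1 * 1)) * 1))
step 7: mul_one (←) rewrites ((c * (1 * 1)) * 1) into (((c * (1 * 1)) * 1) * 1), which is E2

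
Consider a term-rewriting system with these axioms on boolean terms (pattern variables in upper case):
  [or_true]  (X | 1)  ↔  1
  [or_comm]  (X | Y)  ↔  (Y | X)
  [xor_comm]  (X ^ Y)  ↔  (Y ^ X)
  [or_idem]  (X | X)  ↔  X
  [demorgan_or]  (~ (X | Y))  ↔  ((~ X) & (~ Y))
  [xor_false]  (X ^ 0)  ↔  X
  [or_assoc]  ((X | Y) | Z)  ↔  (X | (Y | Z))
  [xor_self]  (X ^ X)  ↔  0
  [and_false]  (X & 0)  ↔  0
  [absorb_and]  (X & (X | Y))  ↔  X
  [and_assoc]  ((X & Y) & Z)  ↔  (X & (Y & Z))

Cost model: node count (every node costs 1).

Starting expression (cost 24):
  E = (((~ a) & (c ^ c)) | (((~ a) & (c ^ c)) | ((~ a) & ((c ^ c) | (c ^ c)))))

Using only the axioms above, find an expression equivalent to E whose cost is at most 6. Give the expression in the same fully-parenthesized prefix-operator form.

((~ a) & (c ^ c))   [cost 6]

1. [or_idem →] ((c ^ c) | (c ^ c))  →  (c ^ c);  E = (((~ a) & (c ^ c)) | (((~ a) & (c ^ c)) | ((~ a) & (c ^ c))))
2. [or_idem →] (((~ a) & (c ^ c)) | ((~ a) & (c ^ c)))  →  ((~ a) & (c ^ c));  E = (((~ a) & (c ^ c)) | ((~ a) & (c ^ c)))
3. [or_idem →] (((~ a) & (c ^ c)) | ((~ a) & (c ^ c)))  →  ((~ a) & (c ^ c));  cost 6 ≤ 6, done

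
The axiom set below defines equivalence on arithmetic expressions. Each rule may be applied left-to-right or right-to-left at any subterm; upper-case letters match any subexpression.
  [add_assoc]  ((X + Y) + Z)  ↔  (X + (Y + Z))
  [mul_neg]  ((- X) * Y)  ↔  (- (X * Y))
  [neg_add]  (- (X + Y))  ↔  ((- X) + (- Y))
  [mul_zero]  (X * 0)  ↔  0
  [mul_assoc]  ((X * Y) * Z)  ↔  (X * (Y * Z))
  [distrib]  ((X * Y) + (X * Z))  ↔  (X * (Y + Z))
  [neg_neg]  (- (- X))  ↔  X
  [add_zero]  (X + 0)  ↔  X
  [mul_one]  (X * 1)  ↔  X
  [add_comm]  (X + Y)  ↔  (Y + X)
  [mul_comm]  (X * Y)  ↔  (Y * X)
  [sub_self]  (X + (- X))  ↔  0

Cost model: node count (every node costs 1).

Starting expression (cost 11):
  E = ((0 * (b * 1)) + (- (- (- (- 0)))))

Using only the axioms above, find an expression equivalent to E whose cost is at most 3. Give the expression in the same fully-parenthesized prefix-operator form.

(0 * b)   [cost 3]

step 1: neg_neg (→) rewrites (- (- (- (- 0)))) into (- (- 0)), now ((0 * (b * 1)) + (- (- 0)))
step 2: neg_neg (→) rewrites (- (- 0)) into 0, now ((0 * (b * 1)) + 0)
step 3: mul_one (→) rewrites (b * 1) into b, now ((0 * b) + 0)
step 4: add_zero (→) rewrites ((0 * b) + 0) into (0 * b), reaching cost 3 (bound 3)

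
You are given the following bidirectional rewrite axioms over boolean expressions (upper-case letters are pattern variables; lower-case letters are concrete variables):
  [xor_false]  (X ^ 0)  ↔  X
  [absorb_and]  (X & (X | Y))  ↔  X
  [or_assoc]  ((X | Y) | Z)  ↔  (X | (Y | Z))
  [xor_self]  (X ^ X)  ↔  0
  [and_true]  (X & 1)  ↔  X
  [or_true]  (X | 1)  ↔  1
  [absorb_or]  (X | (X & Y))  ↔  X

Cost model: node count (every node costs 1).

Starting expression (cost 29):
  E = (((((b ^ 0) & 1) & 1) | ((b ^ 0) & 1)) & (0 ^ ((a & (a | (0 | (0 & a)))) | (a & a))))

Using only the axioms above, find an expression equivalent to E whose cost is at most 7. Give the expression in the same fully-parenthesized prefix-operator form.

1. [absorb_or →] (0 | (0 & a))  →  0;  E = (((((b ^ 0) & 1) & 1) | ((b ^ 0) & 1)) & (0 ^ ((a & (a | 0)) | (a & a))))
2. [and_true →] (((b ^ 0) & 1) & 1)  →  ((b ^ 0) & 1);  E = ((((b ^ 0) & 1) | ((b ^ 0) & 1)) & (0 ^ ((a & (a | 0)) | (a & a))))
3. [and_true →] ((b ^ 0) & 1)  →  (b ^ 0);  E = (((b ^ 0) | ((b ^ 0) & 1)) & (0 ^ ((a & (a | 0)) | (a & a))))
4. [absorb_or →] ((b ^ 0) | ((b ^ 0) & 1))  →  (b ^ 0);  E = ((b ^ 0) & (0 ^ ((a & (a | 0)) | (a & a))))
5. [absorb_and →] (a & (a | 0))  →  a;  E = ((b ^ 0) & (0 ^ (a | (a & a))))
6. [absorb_or →] (a | (a & a))  →  a;  cost 7 ≤ 7, done

((b ^ 0) & (0 ^ a))   [cost 7]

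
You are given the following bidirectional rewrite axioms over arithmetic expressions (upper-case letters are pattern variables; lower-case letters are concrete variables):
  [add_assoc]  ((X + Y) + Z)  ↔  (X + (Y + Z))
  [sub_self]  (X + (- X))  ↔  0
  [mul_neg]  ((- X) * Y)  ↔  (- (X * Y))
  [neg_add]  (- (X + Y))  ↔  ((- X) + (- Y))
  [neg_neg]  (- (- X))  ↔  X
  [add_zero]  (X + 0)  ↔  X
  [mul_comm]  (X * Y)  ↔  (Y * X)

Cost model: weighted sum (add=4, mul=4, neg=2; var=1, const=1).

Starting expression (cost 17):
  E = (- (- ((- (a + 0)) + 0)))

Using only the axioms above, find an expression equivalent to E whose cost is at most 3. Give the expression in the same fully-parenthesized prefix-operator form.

step 1: add_zero (→) rewrites ((- (a + 0)) + 0) into (- (a + 0)), now (- (- (- (a + 0))))
step 2: add_zero (→) rewrites (a + 0) into a, now (- (- (- a)))
step 3: neg_neg (→) rewrites (- (- a)) into a, reaching cost 3 (bound 3)

(- a)   [cost 3]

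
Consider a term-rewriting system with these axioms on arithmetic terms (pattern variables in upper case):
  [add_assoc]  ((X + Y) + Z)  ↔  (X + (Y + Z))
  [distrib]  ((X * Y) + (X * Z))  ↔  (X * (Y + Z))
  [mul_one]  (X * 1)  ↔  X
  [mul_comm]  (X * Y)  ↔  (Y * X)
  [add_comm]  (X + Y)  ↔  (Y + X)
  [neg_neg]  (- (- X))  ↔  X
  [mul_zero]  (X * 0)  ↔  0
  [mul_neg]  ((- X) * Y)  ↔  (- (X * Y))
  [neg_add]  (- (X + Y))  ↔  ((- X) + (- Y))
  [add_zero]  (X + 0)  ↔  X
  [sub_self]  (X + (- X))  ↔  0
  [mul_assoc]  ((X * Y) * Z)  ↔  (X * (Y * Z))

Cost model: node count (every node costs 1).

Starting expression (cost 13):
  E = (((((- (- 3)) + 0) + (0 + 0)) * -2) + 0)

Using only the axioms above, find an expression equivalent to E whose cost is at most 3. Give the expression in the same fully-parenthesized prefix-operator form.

step 1: add_zero (→) rewrites (((((- (- 3)) + 0) + (0 + 0)) * -2) + 0) into ((((- (- 3)) + 0) + (0 + 0)) * -2)
step 2: add_zero (→) rewrites ((- (- 3)) + 0) into (- (- 3)), now (((- (- 3)) + (0 + 0)) * -2)
step 3: add_zero (→) rewrites (0 + 0) into 0, now (((- (- 3)) + 0) * -2)
step 4: add_zero (→) rewrites ((- (- 3)) + 0) into (- (- 3)), now ((- (- 3)) * -2)
step 5: neg_neg (→) rewrites (- (- 3)) into 3, reaching cost 3 (bound 3)

(3 * -2)   [cost 3]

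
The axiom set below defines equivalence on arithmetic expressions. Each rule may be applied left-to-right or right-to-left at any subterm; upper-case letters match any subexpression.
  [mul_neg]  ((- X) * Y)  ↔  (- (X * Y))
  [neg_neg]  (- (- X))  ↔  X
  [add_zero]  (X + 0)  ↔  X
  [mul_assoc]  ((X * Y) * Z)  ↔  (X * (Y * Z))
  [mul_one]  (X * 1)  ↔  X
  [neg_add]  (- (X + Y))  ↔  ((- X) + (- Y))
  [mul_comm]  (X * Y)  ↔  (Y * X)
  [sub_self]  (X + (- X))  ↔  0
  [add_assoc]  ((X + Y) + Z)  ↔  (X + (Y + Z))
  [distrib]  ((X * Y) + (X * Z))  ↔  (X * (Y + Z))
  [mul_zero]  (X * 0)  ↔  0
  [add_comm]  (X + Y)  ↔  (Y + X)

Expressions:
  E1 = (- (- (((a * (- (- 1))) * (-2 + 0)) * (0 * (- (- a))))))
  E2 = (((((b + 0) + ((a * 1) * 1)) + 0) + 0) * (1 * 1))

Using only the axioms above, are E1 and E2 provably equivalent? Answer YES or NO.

NO

The axioms are sound identities: if E1 ↔* E2 then E1 and E2 evaluate identically under any assignment.
Under a=0, b=1: E1 evaluates to 0, E2 to 1. Distinct ⇒ no rewrite sequence connects them.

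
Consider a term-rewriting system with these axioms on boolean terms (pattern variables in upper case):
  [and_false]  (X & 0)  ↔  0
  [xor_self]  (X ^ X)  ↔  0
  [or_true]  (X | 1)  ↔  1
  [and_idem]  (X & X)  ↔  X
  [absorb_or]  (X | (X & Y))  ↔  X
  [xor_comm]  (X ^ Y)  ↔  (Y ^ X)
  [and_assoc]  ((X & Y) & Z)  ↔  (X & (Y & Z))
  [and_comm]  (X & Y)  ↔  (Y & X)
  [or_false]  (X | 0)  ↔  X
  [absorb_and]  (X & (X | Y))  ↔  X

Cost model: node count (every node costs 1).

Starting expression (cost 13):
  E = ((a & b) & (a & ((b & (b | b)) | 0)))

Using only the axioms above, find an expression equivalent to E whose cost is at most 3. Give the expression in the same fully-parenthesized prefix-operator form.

step 1: absorb_and (→) rewrites (b & (b | b)) into b, now ((a & b) & (a & (b | 0)))
step 2: or_false (→) rewrites (b | 0) into b, now ((a & b) & (a & b))
step 3: and_idem (→) rewrites ((a & b) & (a & b)) into (a & b), reaching cost 3 (bound 3)

(a & b)   [cost 3]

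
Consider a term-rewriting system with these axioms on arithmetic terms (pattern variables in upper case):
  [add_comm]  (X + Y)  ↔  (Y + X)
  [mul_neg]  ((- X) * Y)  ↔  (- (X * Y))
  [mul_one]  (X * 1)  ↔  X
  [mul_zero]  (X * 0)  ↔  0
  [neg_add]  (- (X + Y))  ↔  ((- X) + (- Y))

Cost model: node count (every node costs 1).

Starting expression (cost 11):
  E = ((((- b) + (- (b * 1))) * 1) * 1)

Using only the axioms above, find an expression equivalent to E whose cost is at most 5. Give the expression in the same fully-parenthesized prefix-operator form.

((- b) + (- b))   [cost 5]

(1) ((((- b) + (- (b * 1))) * 1) * 1)  =[mul_one →]=  (((- b) + (- (b * 1))) * 1)
(2) (((- b) + (- (b * 1))) * 1)  =[mul_one →]=  ((- b) + (- (b * 1)))
(3) (b * 1)  =[mul_one →]=  b    ⊢ cost 5, within 5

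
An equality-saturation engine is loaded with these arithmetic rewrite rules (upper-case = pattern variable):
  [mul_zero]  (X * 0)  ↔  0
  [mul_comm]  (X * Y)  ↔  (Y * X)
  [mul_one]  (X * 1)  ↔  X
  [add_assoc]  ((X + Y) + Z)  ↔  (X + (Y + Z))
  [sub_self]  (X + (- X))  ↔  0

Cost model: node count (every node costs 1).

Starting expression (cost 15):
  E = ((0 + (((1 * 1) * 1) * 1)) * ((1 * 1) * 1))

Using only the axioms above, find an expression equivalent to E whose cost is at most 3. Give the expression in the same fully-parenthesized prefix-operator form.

1. [mul_one →] (1 * 1)  →  1;  E = ((0 + ((1 * 1) * 1)) * ((1 * 1) * 1))
2. [mul_one →] ((1 * 1) * 1)  →  (1 * 1);  E = ((0 + ((1 * 1) * 1)) * (1 * 1))
3. [mul_one →] (1 * 1)  →  1;  E = ((0 + (1 * 1)) * (1 * 1))
4. [mul_one →] (1 * 1)  →  1;  E = ((0 + (1 * 1)) * 1)
5. [mul_one →] ((0 + (1 * 1)) * 1)  →  (0 + (1 * 1))
6. [mul_one →] (1 * 1)  →  1;  cost 3 ≤ 3, done

(0 + 1)   [cost 3]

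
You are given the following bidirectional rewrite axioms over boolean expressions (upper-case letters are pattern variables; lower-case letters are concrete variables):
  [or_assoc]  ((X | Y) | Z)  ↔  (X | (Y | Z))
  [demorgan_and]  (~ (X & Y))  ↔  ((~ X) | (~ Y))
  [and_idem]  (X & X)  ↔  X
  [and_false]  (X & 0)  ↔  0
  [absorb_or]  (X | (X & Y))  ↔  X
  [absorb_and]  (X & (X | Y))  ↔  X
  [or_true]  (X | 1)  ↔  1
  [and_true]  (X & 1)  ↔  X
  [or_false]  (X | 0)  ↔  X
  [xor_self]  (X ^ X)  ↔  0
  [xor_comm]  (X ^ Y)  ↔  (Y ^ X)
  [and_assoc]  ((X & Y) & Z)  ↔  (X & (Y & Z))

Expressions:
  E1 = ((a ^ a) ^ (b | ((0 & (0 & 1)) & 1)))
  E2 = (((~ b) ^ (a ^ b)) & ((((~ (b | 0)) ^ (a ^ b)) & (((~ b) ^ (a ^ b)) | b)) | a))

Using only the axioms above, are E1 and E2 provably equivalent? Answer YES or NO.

The axioms are sound identities: if E1 ↔* E2 then E1 and E2 evaluate identically under any assignment.
Under a=0, b=0: E1 evaluates to 0, E2 to 1. Distinct ⇒ no rewrite sequence connects them.

NO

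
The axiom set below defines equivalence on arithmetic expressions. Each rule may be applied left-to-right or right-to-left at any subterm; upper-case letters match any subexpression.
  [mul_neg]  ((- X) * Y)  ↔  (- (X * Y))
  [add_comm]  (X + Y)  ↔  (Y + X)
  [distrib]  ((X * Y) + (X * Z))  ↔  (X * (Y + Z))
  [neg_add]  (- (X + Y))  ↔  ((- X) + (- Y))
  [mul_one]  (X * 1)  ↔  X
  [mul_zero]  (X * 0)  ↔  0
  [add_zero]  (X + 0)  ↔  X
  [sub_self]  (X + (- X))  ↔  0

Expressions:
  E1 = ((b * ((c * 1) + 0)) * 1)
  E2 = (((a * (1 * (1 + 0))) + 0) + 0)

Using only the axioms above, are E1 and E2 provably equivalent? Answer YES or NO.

NO

Every axiom is a valid identity, so a rewrite proof would force E1 and E2 to agree under every assignment.
At a=0, b=1, c=1: E1 = 1 but E2 = 0; they differ, so no derivation exists.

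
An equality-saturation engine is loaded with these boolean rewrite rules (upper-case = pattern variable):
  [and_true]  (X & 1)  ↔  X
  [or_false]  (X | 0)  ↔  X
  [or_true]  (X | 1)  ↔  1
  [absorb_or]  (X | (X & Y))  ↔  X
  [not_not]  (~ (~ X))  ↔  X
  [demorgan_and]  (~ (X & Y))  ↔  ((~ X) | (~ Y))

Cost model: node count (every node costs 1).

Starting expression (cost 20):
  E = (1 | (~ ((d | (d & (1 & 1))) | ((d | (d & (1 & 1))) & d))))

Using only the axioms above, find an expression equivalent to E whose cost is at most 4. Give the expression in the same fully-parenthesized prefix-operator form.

(1 | (~ d))   [cost 4]

1. [absorb_or →] ((d | (d & (1 & 1))) | ((d | (d & (1 & 1))) & d))  →  (d | (d & (1 & 1)));  E = (1 | (~ (d | (d & (1 & 1)))))
2. [and_true →] (1 & 1)  →  1;  E = (1 | (~ (d | (d & 1))))
3. [absorb_or →] (d | (d & 1))  →  d;  cost 4 ≤ 4, done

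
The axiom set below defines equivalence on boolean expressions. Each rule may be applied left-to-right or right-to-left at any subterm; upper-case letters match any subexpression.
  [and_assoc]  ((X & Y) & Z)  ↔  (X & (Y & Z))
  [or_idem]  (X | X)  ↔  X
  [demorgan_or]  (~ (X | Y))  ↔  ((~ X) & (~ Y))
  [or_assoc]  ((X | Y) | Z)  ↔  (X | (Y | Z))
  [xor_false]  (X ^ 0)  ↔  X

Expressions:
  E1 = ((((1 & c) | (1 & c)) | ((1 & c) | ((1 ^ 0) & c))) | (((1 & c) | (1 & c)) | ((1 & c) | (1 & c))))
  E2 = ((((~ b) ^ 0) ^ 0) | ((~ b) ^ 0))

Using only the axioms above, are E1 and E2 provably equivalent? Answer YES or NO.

NO

Every axiom is a valid identity, so a rewrite proof would force E1 and E2 to agree under every assignment.
At b=0, c=0: E1 = 0 but E2 = 1; they differ, so no derivation exists.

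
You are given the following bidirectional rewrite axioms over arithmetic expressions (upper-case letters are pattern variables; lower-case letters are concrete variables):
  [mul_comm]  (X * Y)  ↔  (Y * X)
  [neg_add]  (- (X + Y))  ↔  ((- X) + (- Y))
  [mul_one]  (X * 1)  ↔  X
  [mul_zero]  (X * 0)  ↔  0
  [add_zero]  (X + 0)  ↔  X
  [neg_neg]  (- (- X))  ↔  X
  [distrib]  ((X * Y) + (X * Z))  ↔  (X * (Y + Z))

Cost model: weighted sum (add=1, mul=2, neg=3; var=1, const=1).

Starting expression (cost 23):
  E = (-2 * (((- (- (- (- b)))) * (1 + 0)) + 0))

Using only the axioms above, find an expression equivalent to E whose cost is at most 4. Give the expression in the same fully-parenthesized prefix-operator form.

1. [neg_neg →] (- (- b))  →  b;  E = (-2 * (((- (- b)) * (1 + 0)) + 0))
2. [add_zero →] (1 + 0)  →  1;  E = (-2 * (((- (- b)) * 1) + 0))
3. [mul_one →] ((- (- b)) * 1)  →  (- (- b));  E = (-2 * ((- (- b)) + 0))
4. [neg_neg →] (- (- b))  →  b;  E = (-2 * (b + 0))
5. [add_zero →] (b + 0)  →  b;  cost 4 ≤ 4, done

(-2 * b)   [cost 4]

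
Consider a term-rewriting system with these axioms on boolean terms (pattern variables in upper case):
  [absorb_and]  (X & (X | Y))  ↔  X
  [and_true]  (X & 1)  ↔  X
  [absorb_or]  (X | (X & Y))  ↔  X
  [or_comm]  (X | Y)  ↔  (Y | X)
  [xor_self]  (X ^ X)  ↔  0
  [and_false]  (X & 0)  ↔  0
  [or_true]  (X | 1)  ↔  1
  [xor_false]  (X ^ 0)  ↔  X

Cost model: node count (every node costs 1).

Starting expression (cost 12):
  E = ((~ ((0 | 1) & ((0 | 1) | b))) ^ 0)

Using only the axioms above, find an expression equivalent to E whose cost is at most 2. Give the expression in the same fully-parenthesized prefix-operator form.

(~ 1)   [cost 2]

1. [xor_false →] ((~ ((0 | 1) & ((0 | 1) | b))) ^ 0)  →  (~ ((0 | 1) & ((0 | 1) | b)))
2. [absorb_and →] ((0 | 1) & ((0 | 1) | b))  →  (0 | 1);  E = (~ (0 | 1))
3. [or_true →] (0 | 1)  →  1;  cost 2 ≤ 2, done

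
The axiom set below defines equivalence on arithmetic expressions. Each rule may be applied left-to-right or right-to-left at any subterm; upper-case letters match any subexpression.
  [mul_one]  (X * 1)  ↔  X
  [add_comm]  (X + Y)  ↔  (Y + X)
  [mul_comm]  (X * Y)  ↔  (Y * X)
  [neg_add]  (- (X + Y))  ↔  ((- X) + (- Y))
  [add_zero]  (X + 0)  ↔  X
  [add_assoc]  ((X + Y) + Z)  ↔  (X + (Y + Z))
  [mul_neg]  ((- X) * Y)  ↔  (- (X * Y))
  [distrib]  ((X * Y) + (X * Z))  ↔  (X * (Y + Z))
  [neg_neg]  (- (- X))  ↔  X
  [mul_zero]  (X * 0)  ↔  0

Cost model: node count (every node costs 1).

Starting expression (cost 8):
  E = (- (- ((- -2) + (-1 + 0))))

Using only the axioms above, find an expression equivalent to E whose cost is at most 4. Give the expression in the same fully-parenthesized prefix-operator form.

1. [add_zero →] (-1 + 0)  →  -1;  E = (- (- ((- -2) + -1)))
2. [add_comm →] ((- -2) + -1)  →  (-1 + (- -2));  E = (- (- (-1 + (- -2))))
3. [neg_neg →] (- (- (-1 + (- -2))))  →  (-1 + (- -2));  cost 4 ≤ 4, done

(-1 + (- -2))   [cost 4]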